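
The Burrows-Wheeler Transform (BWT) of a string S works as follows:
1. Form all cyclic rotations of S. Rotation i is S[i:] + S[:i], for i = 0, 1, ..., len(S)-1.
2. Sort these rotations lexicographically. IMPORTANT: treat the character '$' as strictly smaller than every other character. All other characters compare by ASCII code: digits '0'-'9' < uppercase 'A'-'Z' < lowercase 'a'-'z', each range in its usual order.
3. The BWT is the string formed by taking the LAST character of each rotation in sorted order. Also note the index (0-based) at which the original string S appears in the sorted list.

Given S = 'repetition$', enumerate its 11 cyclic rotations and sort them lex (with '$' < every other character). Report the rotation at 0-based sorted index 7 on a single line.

All 11 rotations (rotation i = S[i:]+S[:i]):
  rot[0] = repetition$
  rot[1] = epetition$r
  rot[2] = petition$re
  rot[3] = etition$rep
  rot[4] = tition$repe
  rot[5] = ition$repet
  rot[6] = tion$repeti
  rot[7] = ion$repetit
  rot[8] = on$repetiti
  rot[9] = n$repetitio
  rot[10] = $repetition
Sorted (with $ < everything):
  sorted[0] = $repetition
  sorted[1] = epetition$r
  sorted[2] = etition$rep
  sorted[3] = ion$repetit
  sorted[4] = ition$repet
  sorted[5] = n$repetitio
  sorted[6] = on$repetiti
  sorted[7] = petition$re
  sorted[8] = repetition$
  sorted[9] = tion$repeti
  sorted[10] = tition$repe
sorted[7] = petition$re

Answer: petition$re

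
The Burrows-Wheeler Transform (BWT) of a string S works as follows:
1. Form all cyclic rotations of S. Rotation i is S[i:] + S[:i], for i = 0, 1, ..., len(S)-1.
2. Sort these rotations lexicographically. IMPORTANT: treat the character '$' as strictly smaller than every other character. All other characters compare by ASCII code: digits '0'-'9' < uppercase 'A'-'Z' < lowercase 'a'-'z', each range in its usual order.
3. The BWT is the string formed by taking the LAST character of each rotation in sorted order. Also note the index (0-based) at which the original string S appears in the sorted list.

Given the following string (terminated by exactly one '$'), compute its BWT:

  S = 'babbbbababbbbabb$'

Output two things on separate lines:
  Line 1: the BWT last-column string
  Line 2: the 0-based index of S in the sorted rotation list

All 17 rotations (rotation i = S[i:]+S[:i]):
  rot[0] = babbbbababbbbabb$
  rot[1] = abbbbababbbbabb$b
  rot[2] = bbbbababbbbabb$ba
  rot[3] = bbbababbbbabb$bab
  rot[4] = bbababbbbabb$babb
  rot[5] = bababbbbabb$babbb
  rot[6] = ababbbbabb$babbbb
  rot[7] = babbbbabb$babbbba
  rot[8] = abbbbabb$babbbbab
  rot[9] = bbbbabb$babbbbaba
  rot[10] = bbbabb$babbbbabab
  rot[11] = bbabb$babbbbababb
  rot[12] = babb$babbbbababbb
  rot[13] = abb$babbbbababbbb
  rot[14] = bb$babbbbababbbba
  rot[15] = b$babbbbababbbbab
  rot[16] = $babbbbababbbbabb
Sorted (with $ < everything):
  sorted[0] = $babbbbababbbbabb  (last char: 'b')
  sorted[1] = ababbbbabb$babbbb  (last char: 'b')
  sorted[2] = abb$babbbbababbbb  (last char: 'b')
  sorted[3] = abbbbababbbbabb$b  (last char: 'b')
  sorted[4] = abbbbabb$babbbbab  (last char: 'b')
  sorted[5] = b$babbbbababbbbab  (last char: 'b')
  sorted[6] = bababbbbabb$babbb  (last char: 'b')
  sorted[7] = babb$babbbbababbb  (last char: 'b')
  sorted[8] = babbbbababbbbabb$  (last char: '$')
  sorted[9] = babbbbabb$babbbba  (last char: 'a')
  sorted[10] = bb$babbbbababbbba  (last char: 'a')
  sorted[11] = bbababbbbabb$babb  (last char: 'b')
  sorted[12] = bbabb$babbbbababb  (last char: 'b')
  sorted[13] = bbbababbbbabb$bab  (last char: 'b')
  sorted[14] = bbbabb$babbbbabab  (last char: 'b')
  sorted[15] = bbbbababbbbabb$ba  (last char: 'a')
  sorted[16] = bbbbabb$babbbbaba  (last char: 'a')
Last column: bbbbbbbb$aabbbbaa
Original string S is at sorted index 8

Answer: bbbbbbbb$aabbbbaa
8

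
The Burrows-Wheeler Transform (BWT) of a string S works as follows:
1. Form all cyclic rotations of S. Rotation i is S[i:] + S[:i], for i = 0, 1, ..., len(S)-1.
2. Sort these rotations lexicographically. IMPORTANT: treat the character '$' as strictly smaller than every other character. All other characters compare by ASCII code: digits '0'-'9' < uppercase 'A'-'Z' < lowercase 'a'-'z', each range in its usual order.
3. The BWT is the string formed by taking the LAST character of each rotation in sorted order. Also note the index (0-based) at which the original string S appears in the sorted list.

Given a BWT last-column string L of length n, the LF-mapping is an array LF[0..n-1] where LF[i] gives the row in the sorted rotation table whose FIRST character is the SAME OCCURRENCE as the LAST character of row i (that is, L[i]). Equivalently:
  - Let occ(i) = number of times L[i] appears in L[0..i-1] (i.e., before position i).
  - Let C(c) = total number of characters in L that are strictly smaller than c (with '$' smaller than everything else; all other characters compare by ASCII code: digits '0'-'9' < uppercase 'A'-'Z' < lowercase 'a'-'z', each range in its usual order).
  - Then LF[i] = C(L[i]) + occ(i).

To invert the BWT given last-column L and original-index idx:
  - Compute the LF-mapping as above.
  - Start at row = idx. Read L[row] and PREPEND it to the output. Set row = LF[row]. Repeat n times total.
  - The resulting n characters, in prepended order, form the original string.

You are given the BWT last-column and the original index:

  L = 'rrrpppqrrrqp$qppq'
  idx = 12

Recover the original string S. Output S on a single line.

Answer: rppprqprqqrqrppr$

Derivation:
LF mapping: 11 12 13 1 2 3 7 14 15 16 8 4 0 9 5 6 10
Walk LF starting at row 12, prepending L[row]:
  step 1: row=12, L[12]='$', prepend. Next row=LF[12]=0
  step 2: row=0, L[0]='r', prepend. Next row=LF[0]=11
  step 3: row=11, L[11]='p', prepend. Next row=LF[11]=4
  step 4: row=4, L[4]='p', prepend. Next row=LF[4]=2
  step 5: row=2, L[2]='r', prepend. Next row=LF[2]=13
  step 6: row=13, L[13]='q', prepend. Next row=LF[13]=9
  step 7: row=9, L[9]='r', prepend. Next row=LF[9]=16
  step 8: row=16, L[16]='q', prepend. Next row=LF[16]=10
  step 9: row=10, L[10]='q', prepend. Next row=LF[10]=8
  step 10: row=8, L[8]='r', prepend. Next row=LF[8]=15
  step 11: row=15, L[15]='p', prepend. Next row=LF[15]=6
  step 12: row=6, L[6]='q', prepend. Next row=LF[6]=7
  step 13: row=7, L[7]='r', prepend. Next row=LF[7]=14
  step 14: row=14, L[14]='p', prepend. Next row=LF[14]=5
  step 15: row=5, L[5]='p', prepend. Next row=LF[5]=3
  step 16: row=3, L[3]='p', prepend. Next row=LF[3]=1
  step 17: row=1, L[1]='r', prepend. Next row=LF[1]=12
Reversed output: rppprqprqqrqrppr$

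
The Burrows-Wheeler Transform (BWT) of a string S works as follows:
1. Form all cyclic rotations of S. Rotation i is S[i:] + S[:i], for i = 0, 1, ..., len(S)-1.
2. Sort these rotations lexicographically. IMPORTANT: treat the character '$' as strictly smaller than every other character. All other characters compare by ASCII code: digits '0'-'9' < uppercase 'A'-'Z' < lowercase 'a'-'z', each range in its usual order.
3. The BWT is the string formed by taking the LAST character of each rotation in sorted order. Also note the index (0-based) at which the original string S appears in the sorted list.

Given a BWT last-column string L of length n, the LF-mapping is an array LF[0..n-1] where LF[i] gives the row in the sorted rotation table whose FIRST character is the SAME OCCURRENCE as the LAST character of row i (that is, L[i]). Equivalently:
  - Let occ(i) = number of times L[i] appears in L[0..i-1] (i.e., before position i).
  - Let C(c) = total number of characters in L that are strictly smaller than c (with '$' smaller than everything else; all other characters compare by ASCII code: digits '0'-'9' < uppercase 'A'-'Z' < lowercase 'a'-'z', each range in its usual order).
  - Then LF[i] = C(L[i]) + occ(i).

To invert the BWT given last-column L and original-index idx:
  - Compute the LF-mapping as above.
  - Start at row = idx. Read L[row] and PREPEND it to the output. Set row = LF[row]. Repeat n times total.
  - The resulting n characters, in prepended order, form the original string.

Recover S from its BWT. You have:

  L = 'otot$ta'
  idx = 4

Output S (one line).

Answer: tattoo$

Derivation:
LF mapping: 2 4 3 5 0 6 1
Walk LF starting at row 4, prepending L[row]:
  step 1: row=4, L[4]='$', prepend. Next row=LF[4]=0
  step 2: row=0, L[0]='o', prepend. Next row=LF[0]=2
  step 3: row=2, L[2]='o', prepend. Next row=LF[2]=3
  step 4: row=3, L[3]='t', prepend. Next row=LF[3]=5
  step 5: row=5, L[5]='t', prepend. Next row=LF[5]=6
  step 6: row=6, L[6]='a', prepend. Next row=LF[6]=1
  step 7: row=1, L[1]='t', prepend. Next row=LF[1]=4
Reversed output: tattoo$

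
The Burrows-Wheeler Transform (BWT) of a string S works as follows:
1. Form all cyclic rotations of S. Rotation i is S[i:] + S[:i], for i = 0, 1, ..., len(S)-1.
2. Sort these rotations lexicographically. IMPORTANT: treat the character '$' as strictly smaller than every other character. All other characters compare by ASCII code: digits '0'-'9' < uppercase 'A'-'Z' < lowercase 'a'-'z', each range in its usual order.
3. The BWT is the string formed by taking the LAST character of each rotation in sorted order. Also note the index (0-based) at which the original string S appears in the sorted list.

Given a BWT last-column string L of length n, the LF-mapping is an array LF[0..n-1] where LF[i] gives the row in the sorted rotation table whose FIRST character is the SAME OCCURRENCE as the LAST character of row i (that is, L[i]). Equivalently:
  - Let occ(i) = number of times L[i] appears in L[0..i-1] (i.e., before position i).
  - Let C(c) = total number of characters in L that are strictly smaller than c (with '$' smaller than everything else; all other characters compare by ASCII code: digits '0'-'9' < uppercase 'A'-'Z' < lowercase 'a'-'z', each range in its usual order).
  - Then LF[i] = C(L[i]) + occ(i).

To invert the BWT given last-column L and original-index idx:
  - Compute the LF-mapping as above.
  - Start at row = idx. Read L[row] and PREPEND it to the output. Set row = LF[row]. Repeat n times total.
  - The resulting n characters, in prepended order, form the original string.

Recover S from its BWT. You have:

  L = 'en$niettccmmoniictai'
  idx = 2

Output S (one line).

LF mapping: 5 13 0 14 7 6 17 18 2 3 11 12 16 15 8 9 4 19 1 10
Walk LF starting at row 2, prepending L[row]:
  step 1: row=2, L[2]='$', prepend. Next row=LF[2]=0
  step 2: row=0, L[0]='e', prepend. Next row=LF[0]=5
  step 3: row=5, L[5]='e', prepend. Next row=LF[5]=6
  step 4: row=6, L[6]='t', prepend. Next row=LF[6]=17
  step 5: row=17, L[17]='t', prepend. Next row=LF[17]=19
  step 6: row=19, L[19]='i', prepend. Next row=LF[19]=10
  step 7: row=10, L[10]='m', prepend. Next row=LF[10]=11
  step 8: row=11, L[11]='m', prepend. Next row=LF[11]=12
  step 9: row=12, L[12]='o', prepend. Next row=LF[12]=16
  step 10: row=16, L[16]='c', prepend. Next row=LF[16]=4
  step 11: row=4, L[4]='i', prepend. Next row=LF[4]=7
  step 12: row=7, L[7]='t', prepend. Next row=LF[7]=18
  step 13: row=18, L[18]='a', prepend. Next row=LF[18]=1
  step 14: row=1, L[1]='n', prepend. Next row=LF[1]=13
  step 15: row=13, L[13]='n', prepend. Next row=LF[13]=15
  step 16: row=15, L[15]='i', prepend. Next row=LF[15]=9
  step 17: row=9, L[9]='c', prepend. Next row=LF[9]=3
  step 18: row=3, L[3]='n', prepend. Next row=LF[3]=14
  step 19: row=14, L[14]='i', prepend. Next row=LF[14]=8
  step 20: row=8, L[8]='c', prepend. Next row=LF[8]=2
Reversed output: cincinnaticommittee$

Answer: cincinnaticommittee$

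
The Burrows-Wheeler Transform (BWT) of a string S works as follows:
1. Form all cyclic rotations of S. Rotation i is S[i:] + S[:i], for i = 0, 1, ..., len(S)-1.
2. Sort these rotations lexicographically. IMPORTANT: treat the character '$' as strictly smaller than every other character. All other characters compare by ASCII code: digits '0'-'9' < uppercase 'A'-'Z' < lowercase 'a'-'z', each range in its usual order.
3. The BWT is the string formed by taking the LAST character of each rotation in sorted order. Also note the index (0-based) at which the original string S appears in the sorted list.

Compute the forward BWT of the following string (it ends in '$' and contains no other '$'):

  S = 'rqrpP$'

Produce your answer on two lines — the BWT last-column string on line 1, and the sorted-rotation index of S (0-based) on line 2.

All 6 rotations (rotation i = S[i:]+S[:i]):
  rot[0] = rqrpP$
  rot[1] = qrpP$r
  rot[2] = rpP$rq
  rot[3] = pP$rqr
  rot[4] = P$rqrp
  rot[5] = $rqrpP
Sorted (with $ < everything):
  sorted[0] = $rqrpP  (last char: 'P')
  sorted[1] = P$rqrp  (last char: 'p')
  sorted[2] = pP$rqr  (last char: 'r')
  sorted[3] = qrpP$r  (last char: 'r')
  sorted[4] = rpP$rq  (last char: 'q')
  sorted[5] = rqrpP$  (last char: '$')
Last column: Pprrq$
Original string S is at sorted index 5

Answer: Pprrq$
5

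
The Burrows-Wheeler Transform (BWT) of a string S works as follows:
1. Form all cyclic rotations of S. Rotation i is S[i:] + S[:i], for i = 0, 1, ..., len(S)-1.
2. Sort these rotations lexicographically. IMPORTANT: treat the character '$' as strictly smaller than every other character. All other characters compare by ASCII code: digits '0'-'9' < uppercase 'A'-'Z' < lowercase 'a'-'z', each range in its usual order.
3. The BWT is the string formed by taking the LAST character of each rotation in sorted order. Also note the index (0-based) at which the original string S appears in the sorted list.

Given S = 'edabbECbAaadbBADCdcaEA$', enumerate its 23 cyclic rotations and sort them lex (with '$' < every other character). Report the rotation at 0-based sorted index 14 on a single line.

All 23 rotations (rotation i = S[i:]+S[:i]):
  rot[0] = edabbECbAaadbBADCdcaEA$
  rot[1] = dabbECbAaadbBADCdcaEA$e
  rot[2] = abbECbAaadbBADCdcaEA$ed
  rot[3] = bbECbAaadbBADCdcaEA$eda
  rot[4] = bECbAaadbBADCdcaEA$edab
  rot[5] = ECbAaadbBADCdcaEA$edabb
  rot[6] = CbAaadbBADCdcaEA$edabbE
  rot[7] = bAaadbBADCdcaEA$edabbEC
  rot[8] = AaadbBADCdcaEA$edabbECb
  rot[9] = aadbBADCdcaEA$edabbECbA
  rot[10] = adbBADCdcaEA$edabbECbAa
  rot[11] = dbBADCdcaEA$edabbECbAaa
  rot[12] = bBADCdcaEA$edabbECbAaad
  rot[13] = BADCdcaEA$edabbECbAaadb
  rot[14] = ADCdcaEA$edabbECbAaadbB
  rot[15] = DCdcaEA$edabbECbAaadbBA
  rot[16] = CdcaEA$edabbECbAaadbBAD
  rot[17] = dcaEA$edabbECbAaadbBADC
  rot[18] = caEA$edabbECbAaadbBADCd
  rot[19] = aEA$edabbECbAaadbBADCdc
  rot[20] = EA$edabbECbAaadbBADCdca
  rot[21] = A$edabbECbAaadbBADCdcaE
  rot[22] = $edabbECbAaadbBADCdcaEA
Sorted (with $ < everything):
  sorted[0] = $edabbECbAaadbBADCdcaEA
  sorted[1] = A$edabbECbAaadbBADCdcaE
  sorted[2] = ADCdcaEA$edabbECbAaadbB
  sorted[3] = AaadbBADCdcaEA$edabbECb
  sorted[4] = BADCdcaEA$edabbECbAaadb
  sorted[5] = CbAaadbBADCdcaEA$edabbE
  sorted[6] = CdcaEA$edabbECbAaadbBAD
  sorted[7] = DCdcaEA$edabbECbAaadbBA
  sorted[8] = EA$edabbECbAaadbBADCdca
  sorted[9] = ECbAaadbBADCdcaEA$edabb
  sorted[10] = aEA$edabbECbAaadbBADCdc
  sorted[11] = aadbBADCdcaEA$edabbECbA
  sorted[12] = abbECbAaadbBADCdcaEA$ed
  sorted[13] = adbBADCdcaEA$edabbECbAa
  sorted[14] = bAaadbBADCdcaEA$edabbEC
  sorted[15] = bBADCdcaEA$edabbECbAaad
  sorted[16] = bECbAaadbBADCdcaEA$edab
  sorted[17] = bbECbAaadbBADCdcaEA$eda
  sorted[18] = caEA$edabbECbAaadbBADCd
  sorted[19] = dabbECbAaadbBADCdcaEA$e
  sorted[20] = dbBADCdcaEA$edabbECbAaa
  sorted[21] = dcaEA$edabbECbAaadbBADC
  sorted[22] = edabbECbAaadbBADCdcaEA$
sorted[14] = bAaadbBADCdcaEA$edabbEC

Answer: bAaadbBADCdcaEA$edabbEC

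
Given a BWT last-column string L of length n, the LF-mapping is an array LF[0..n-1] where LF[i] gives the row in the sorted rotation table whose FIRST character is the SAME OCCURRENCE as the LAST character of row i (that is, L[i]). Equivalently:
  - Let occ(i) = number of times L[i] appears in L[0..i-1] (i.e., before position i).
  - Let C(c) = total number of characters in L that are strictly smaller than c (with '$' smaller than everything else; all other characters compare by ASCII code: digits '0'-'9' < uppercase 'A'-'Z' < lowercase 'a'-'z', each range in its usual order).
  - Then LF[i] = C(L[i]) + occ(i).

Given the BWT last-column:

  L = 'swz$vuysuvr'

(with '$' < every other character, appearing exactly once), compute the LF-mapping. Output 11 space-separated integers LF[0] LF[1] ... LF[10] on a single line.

Char counts: '$':1, 'r':1, 's':2, 'u':2, 'v':2, 'w':1, 'y':1, 'z':1
C (first-col start): C('$')=0, C('r')=1, C('s')=2, C('u')=4, C('v')=6, C('w')=8, C('y')=9, C('z')=10
L[0]='s': occ=0, LF[0]=C('s')+0=2+0=2
L[1]='w': occ=0, LF[1]=C('w')+0=8+0=8
L[2]='z': occ=0, LF[2]=C('z')+0=10+0=10
L[3]='$': occ=0, LF[3]=C('$')+0=0+0=0
L[4]='v': occ=0, LF[4]=C('v')+0=6+0=6
L[5]='u': occ=0, LF[5]=C('u')+0=4+0=4
L[6]='y': occ=0, LF[6]=C('y')+0=9+0=9
L[7]='s': occ=1, LF[7]=C('s')+1=2+1=3
L[8]='u': occ=1, LF[8]=C('u')+1=4+1=5
L[9]='v': occ=1, LF[9]=C('v')+1=6+1=7
L[10]='r': occ=0, LF[10]=C('r')+0=1+0=1

Answer: 2 8 10 0 6 4 9 3 5 7 1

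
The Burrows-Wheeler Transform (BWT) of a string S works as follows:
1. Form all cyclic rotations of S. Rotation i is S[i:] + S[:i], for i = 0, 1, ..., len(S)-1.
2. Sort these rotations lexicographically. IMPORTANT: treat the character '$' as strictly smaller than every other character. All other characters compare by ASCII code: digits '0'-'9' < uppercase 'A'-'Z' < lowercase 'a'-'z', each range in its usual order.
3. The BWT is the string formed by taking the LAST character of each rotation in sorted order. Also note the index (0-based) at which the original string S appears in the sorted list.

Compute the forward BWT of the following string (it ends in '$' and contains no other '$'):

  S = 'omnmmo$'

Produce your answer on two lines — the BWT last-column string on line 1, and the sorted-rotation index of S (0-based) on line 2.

All 7 rotations (rotation i = S[i:]+S[:i]):
  rot[0] = omnmmo$
  rot[1] = mnmmo$o
  rot[2] = nmmo$om
  rot[3] = mmo$omn
  rot[4] = mo$omnm
  rot[5] = o$omnmm
  rot[6] = $omnmmo
Sorted (with $ < everything):
  sorted[0] = $omnmmo  (last char: 'o')
  sorted[1] = mmo$omn  (last char: 'n')
  sorted[2] = mnmmo$o  (last char: 'o')
  sorted[3] = mo$omnm  (last char: 'm')
  sorted[4] = nmmo$om  (last char: 'm')
  sorted[5] = o$omnmm  (last char: 'm')
  sorted[6] = omnmmo$  (last char: '$')
Last column: onommm$
Original string S is at sorted index 6

Answer: onommm$
6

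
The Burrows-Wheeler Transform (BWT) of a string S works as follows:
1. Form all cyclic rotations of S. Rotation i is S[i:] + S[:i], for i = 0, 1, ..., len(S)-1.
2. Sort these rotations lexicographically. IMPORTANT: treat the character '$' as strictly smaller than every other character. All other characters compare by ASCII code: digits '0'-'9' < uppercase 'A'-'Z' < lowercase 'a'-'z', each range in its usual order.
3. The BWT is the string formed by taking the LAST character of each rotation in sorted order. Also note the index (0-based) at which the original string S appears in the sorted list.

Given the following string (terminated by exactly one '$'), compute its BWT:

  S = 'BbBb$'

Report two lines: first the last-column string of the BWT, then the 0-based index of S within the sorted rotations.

Answer: bb$BB
2

Derivation:
All 5 rotations (rotation i = S[i:]+S[:i]):
  rot[0] = BbBb$
  rot[1] = bBb$B
  rot[2] = Bb$Bb
  rot[3] = b$BbB
  rot[4] = $BbBb
Sorted (with $ < everything):
  sorted[0] = $BbBb  (last char: 'b')
  sorted[1] = Bb$Bb  (last char: 'b')
  sorted[2] = BbBb$  (last char: '$')
  sorted[3] = b$BbB  (last char: 'B')
  sorted[4] = bBb$B  (last char: 'B')
Last column: bb$BB
Original string S is at sorted index 2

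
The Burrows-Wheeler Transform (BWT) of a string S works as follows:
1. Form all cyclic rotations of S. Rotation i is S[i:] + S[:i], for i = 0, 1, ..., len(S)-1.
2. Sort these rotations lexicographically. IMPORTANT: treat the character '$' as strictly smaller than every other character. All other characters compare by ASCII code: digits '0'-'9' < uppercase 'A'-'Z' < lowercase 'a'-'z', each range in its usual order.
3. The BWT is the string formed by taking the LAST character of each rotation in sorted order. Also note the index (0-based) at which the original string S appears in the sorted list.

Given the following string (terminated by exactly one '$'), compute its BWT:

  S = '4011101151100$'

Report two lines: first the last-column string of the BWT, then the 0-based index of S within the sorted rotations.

All 14 rotations (rotation i = S[i:]+S[:i]):
  rot[0] = 4011101151100$
  rot[1] = 011101151100$4
  rot[2] = 11101151100$40
  rot[3] = 1101151100$401
  rot[4] = 101151100$4011
  rot[5] = 01151100$40111
  rot[6] = 1151100$401110
  rot[7] = 151100$4011101
  rot[8] = 51100$40111011
  rot[9] = 1100$401110115
  rot[10] = 100$4011101151
  rot[11] = 00$40111011511
  rot[12] = 0$401110115110
  rot[13] = $4011101151100
Sorted (with $ < everything):
  sorted[0] = $4011101151100  (last char: '0')
  sorted[1] = 0$401110115110  (last char: '0')
  sorted[2] = 00$40111011511  (last char: '1')
  sorted[3] = 011101151100$4  (last char: '4')
  sorted[4] = 01151100$40111  (last char: '1')
  sorted[5] = 100$4011101151  (last char: '1')
  sorted[6] = 101151100$4011  (last char: '1')
  sorted[7] = 1100$401110115  (last char: '5')
  sorted[8] = 1101151100$401  (last char: '1')
  sorted[9] = 11101151100$40  (last char: '0')
  sorted[10] = 1151100$401110  (last char: '0')
  sorted[11] = 151100$4011101  (last char: '1')
  sorted[12] = 4011101151100$  (last char: '$')
  sorted[13] = 51100$40111011  (last char: '1')
Last column: 001411151001$1
Original string S is at sorted index 12

Answer: 001411151001$1
12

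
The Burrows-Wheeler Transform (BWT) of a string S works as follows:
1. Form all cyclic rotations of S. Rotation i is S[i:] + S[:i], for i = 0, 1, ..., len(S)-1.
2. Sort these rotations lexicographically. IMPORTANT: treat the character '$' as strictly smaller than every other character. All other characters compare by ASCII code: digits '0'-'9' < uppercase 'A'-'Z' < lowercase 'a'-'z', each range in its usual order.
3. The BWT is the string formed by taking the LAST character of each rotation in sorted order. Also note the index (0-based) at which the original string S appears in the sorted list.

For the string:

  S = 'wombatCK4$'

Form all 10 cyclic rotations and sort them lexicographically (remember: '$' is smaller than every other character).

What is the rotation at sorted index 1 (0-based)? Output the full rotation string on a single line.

All 10 rotations (rotation i = S[i:]+S[:i]):
  rot[0] = wombatCK4$
  rot[1] = ombatCK4$w
  rot[2] = mbatCK4$wo
  rot[3] = batCK4$wom
  rot[4] = atCK4$womb
  rot[5] = tCK4$womba
  rot[6] = CK4$wombat
  rot[7] = K4$wombatC
  rot[8] = 4$wombatCK
  rot[9] = $wombatCK4
Sorted (with $ < everything):
  sorted[0] = $wombatCK4
  sorted[1] = 4$wombatCK
  sorted[2] = CK4$wombat
  sorted[3] = K4$wombatC
  sorted[4] = atCK4$womb
  sorted[5] = batCK4$wom
  sorted[6] = mbatCK4$wo
  sorted[7] = ombatCK4$w
  sorted[8] = tCK4$womba
  sorted[9] = wombatCK4$
sorted[1] = 4$wombatCK

Answer: 4$wombatCK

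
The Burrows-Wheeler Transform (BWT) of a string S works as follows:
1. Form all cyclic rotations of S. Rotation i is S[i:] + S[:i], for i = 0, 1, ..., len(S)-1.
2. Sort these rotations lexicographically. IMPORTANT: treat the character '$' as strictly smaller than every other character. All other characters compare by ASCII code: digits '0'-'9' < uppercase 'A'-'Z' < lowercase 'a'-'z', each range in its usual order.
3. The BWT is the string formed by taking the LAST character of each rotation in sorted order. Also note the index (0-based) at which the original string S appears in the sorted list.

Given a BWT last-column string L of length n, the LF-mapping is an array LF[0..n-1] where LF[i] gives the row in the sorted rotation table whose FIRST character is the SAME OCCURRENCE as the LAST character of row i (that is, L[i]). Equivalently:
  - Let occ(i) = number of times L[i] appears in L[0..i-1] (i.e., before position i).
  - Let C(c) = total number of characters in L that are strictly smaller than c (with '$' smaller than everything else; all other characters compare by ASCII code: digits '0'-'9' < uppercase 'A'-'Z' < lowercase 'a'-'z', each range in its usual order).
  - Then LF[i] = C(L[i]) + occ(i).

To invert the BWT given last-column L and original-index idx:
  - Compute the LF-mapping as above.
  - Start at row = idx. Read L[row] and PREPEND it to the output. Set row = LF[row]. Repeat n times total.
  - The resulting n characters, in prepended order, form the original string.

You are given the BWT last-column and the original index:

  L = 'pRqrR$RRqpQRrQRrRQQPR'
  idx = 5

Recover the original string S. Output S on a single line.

LF mapping: 14 6 16 18 7 0 8 9 17 15 2 10 19 3 11 20 12 4 5 1 13
Walk LF starting at row 5, prepending L[row]:
  step 1: row=5, L[5]='$', prepend. Next row=LF[5]=0
  step 2: row=0, L[0]='p', prepend. Next row=LF[0]=14
  step 3: row=14, L[14]='R', prepend. Next row=LF[14]=11
  step 4: row=11, L[11]='R', prepend. Next row=LF[11]=10
  step 5: row=10, L[10]='Q', prepend. Next row=LF[10]=2
  step 6: row=2, L[2]='q', prepend. Next row=LF[2]=16
  step 7: row=16, L[16]='R', prepend. Next row=LF[16]=12
  step 8: row=12, L[12]='r', prepend. Next row=LF[12]=19
  step 9: row=19, L[19]='P', prepend. Next row=LF[19]=1
  step 10: row=1, L[1]='R', prepend. Next row=LF[1]=6
  step 11: row=6, L[6]='R', prepend. Next row=LF[6]=8
  step 12: row=8, L[8]='q', prepend. Next row=LF[8]=17
  step 13: row=17, L[17]='Q', prepend. Next row=LF[17]=4
  step 14: row=4, L[4]='R', prepend. Next row=LF[4]=7
  step 15: row=7, L[7]='R', prepend. Next row=LF[7]=9
  step 16: row=9, L[9]='p', prepend. Next row=LF[9]=15
  step 17: row=15, L[15]='r', prepend. Next row=LF[15]=20
  step 18: row=20, L[20]='R', prepend. Next row=LF[20]=13
  step 19: row=13, L[13]='Q', prepend. Next row=LF[13]=3
  step 20: row=3, L[3]='r', prepend. Next row=LF[3]=18
  step 21: row=18, L[18]='Q', prepend. Next row=LF[18]=5
Reversed output: QrQRrpRRQqRRPrRqQRRp$

Answer: QrQRrpRRQqRRPrRqQRRp$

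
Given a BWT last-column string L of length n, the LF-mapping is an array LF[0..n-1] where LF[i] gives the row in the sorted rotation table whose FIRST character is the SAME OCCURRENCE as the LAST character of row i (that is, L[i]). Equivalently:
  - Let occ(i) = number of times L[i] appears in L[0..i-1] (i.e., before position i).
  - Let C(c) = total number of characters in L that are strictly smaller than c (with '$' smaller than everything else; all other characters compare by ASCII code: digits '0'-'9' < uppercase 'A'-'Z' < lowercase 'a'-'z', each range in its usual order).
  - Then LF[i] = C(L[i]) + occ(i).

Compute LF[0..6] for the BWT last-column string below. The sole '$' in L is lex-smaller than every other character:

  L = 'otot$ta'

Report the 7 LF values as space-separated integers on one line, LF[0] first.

Answer: 2 4 3 5 0 6 1

Derivation:
Char counts: '$':1, 'a':1, 'o':2, 't':3
C (first-col start): C('$')=0, C('a')=1, C('o')=2, C('t')=4
L[0]='o': occ=0, LF[0]=C('o')+0=2+0=2
L[1]='t': occ=0, LF[1]=C('t')+0=4+0=4
L[2]='o': occ=1, LF[2]=C('o')+1=2+1=3
L[3]='t': occ=1, LF[3]=C('t')+1=4+1=5
L[4]='$': occ=0, LF[4]=C('$')+0=0+0=0
L[5]='t': occ=2, LF[5]=C('t')+2=4+2=6
L[6]='a': occ=0, LF[6]=C('a')+0=1+0=1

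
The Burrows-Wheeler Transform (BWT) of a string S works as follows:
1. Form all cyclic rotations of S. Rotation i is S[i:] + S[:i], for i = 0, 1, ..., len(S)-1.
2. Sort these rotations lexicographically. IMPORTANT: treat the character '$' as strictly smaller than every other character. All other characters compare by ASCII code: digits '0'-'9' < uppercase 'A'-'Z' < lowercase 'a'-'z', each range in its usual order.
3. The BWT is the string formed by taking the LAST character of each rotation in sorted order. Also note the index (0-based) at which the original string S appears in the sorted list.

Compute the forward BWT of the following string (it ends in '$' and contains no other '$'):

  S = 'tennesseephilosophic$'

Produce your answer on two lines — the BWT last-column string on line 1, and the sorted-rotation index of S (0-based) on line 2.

All 21 rotations (rotation i = S[i:]+S[:i]):
  rot[0] = tennesseephilosophic$
  rot[1] = ennesseephilosophic$t
  rot[2] = nnesseephilosophic$te
  rot[3] = nesseephilosophic$ten
  rot[4] = esseephilosophic$tenn
  rot[5] = sseephilosophic$tenne
  rot[6] = seephilosophic$tennes
  rot[7] = eephilosophic$tenness
  rot[8] = ephilosophic$tennesse
  rot[9] = philosophic$tennessee
  rot[10] = hilosophic$tennesseep
  rot[11] = ilosophic$tennesseeph
  rot[12] = losophic$tennesseephi
  rot[13] = osophic$tennesseephil
  rot[14] = sophic$tennesseephilo
  rot[15] = ophic$tennesseephilos
  rot[16] = phic$tennesseephiloso
  rot[17] = hic$tennesseephilosop
  rot[18] = ic$tennesseephilosoph
  rot[19] = c$tennesseephilosophi
  rot[20] = $tennesseephilosophic
Sorted (with $ < everything):
  sorted[0] = $tennesseephilosophic  (last char: 'c')
  sorted[1] = c$tennesseephilosophi  (last char: 'i')
  sorted[2] = eephilosophic$tenness  (last char: 's')
  sorted[3] = ennesseephilosophic$t  (last char: 't')
  sorted[4] = ephilosophic$tennesse  (last char: 'e')
  sorted[5] = esseephilosophic$tenn  (last char: 'n')
  sorted[6] = hic$tennesseephilosop  (last char: 'p')
  sorted[7] = hilosophic$tennesseep  (last char: 'p')
  sorted[8] = ic$tennesseephilosoph  (last char: 'h')
  sorted[9] = ilosophic$tennesseeph  (last char: 'h')
  sorted[10] = losophic$tennesseephi  (last char: 'i')
  sorted[11] = nesseephilosophic$ten  (last char: 'n')
  sorted[12] = nnesseephilosophic$te  (last char: 'e')
  sorted[13] = ophic$tennesseephilos  (last char: 's')
  sorted[14] = osophic$tennesseephil  (last char: 'l')
  sorted[15] = phic$tennesseephiloso  (last char: 'o')
  sorted[16] = philosophic$tennessee  (last char: 'e')
  sorted[17] = seephilosophic$tennes  (last char: 's')
  sorted[18] = sophic$tennesseephilo  (last char: 'o')
  sorted[19] = sseephilosophic$tenne  (last char: 'e')
  sorted[20] = tennesseephilosophic$  (last char: '$')
Last column: cistenpphhinesloesoe$
Original string S is at sorted index 20

Answer: cistenpphhinesloesoe$
20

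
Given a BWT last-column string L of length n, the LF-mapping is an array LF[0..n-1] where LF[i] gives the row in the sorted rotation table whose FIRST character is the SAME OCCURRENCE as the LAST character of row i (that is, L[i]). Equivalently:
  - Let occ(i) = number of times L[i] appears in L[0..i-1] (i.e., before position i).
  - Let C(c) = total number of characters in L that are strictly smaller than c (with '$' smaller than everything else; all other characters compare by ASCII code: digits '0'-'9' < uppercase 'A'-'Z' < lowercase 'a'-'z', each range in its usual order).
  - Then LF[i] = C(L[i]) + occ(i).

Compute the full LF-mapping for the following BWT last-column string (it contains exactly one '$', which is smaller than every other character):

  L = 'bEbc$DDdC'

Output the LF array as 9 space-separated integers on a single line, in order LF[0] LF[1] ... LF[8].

Char counts: '$':1, 'C':1, 'D':2, 'E':1, 'b':2, 'c':1, 'd':1
C (first-col start): C('$')=0, C('C')=1, C('D')=2, C('E')=4, C('b')=5, C('c')=7, C('d')=8
L[0]='b': occ=0, LF[0]=C('b')+0=5+0=5
L[1]='E': occ=0, LF[1]=C('E')+0=4+0=4
L[2]='b': occ=1, LF[2]=C('b')+1=5+1=6
L[3]='c': occ=0, LF[3]=C('c')+0=7+0=7
L[4]='$': occ=0, LF[4]=C('$')+0=0+0=0
L[5]='D': occ=0, LF[5]=C('D')+0=2+0=2
L[6]='D': occ=1, LF[6]=C('D')+1=2+1=3
L[7]='d': occ=0, LF[7]=C('d')+0=8+0=8
L[8]='C': occ=0, LF[8]=C('C')+0=1+0=1

Answer: 5 4 6 7 0 2 3 8 1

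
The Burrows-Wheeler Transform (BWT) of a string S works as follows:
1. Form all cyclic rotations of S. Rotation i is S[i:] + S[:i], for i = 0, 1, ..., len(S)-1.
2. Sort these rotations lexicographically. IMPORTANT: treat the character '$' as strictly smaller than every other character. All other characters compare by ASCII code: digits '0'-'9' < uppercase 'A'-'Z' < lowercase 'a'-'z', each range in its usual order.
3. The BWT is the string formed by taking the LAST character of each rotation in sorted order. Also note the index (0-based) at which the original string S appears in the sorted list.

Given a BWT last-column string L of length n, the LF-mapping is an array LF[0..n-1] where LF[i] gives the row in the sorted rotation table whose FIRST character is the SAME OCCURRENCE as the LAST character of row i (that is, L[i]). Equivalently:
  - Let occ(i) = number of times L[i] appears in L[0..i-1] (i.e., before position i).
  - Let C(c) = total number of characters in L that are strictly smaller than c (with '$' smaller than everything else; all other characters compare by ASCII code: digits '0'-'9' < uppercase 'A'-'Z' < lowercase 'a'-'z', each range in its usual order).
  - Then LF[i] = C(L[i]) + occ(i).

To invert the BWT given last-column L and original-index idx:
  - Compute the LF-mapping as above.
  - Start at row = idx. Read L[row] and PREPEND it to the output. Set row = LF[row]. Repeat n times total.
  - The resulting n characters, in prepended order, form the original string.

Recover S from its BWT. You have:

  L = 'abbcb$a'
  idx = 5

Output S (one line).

LF mapping: 1 3 4 6 5 0 2
Walk LF starting at row 5, prepending L[row]:
  step 1: row=5, L[5]='$', prepend. Next row=LF[5]=0
  step 2: row=0, L[0]='a', prepend. Next row=LF[0]=1
  step 3: row=1, L[1]='b', prepend. Next row=LF[1]=3
  step 4: row=3, L[3]='c', prepend. Next row=LF[3]=6
  step 5: row=6, L[6]='a', prepend. Next row=LF[6]=2
  step 6: row=2, L[2]='b', prepend. Next row=LF[2]=4
  step 7: row=4, L[4]='b', prepend. Next row=LF[4]=5
Reversed output: bbacba$

Answer: bbacba$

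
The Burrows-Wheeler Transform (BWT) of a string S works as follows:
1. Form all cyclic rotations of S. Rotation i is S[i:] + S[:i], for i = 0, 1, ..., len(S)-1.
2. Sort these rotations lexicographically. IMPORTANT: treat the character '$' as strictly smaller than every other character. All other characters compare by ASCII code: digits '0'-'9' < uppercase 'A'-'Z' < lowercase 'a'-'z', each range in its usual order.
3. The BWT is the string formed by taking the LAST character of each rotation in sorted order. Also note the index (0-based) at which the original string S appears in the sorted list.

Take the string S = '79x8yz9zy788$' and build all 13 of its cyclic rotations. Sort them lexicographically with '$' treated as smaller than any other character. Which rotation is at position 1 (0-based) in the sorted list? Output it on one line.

Answer: 788$79x8yz9zy

Derivation:
All 13 rotations (rotation i = S[i:]+S[:i]):
  rot[0] = 79x8yz9zy788$
  rot[1] = 9x8yz9zy788$7
  rot[2] = x8yz9zy788$79
  rot[3] = 8yz9zy788$79x
  rot[4] = yz9zy788$79x8
  rot[5] = z9zy788$79x8y
  rot[6] = 9zy788$79x8yz
  rot[7] = zy788$79x8yz9
  rot[8] = y788$79x8yz9z
  rot[9] = 788$79x8yz9zy
  rot[10] = 88$79x8yz9zy7
  rot[11] = 8$79x8yz9zy78
  rot[12] = $79x8yz9zy788
Sorted (with $ < everything):
  sorted[0] = $79x8yz9zy788
  sorted[1] = 788$79x8yz9zy
  sorted[2] = 79x8yz9zy788$
  sorted[3] = 8$79x8yz9zy78
  sorted[4] = 88$79x8yz9zy7
  sorted[5] = 8yz9zy788$79x
  sorted[6] = 9x8yz9zy788$7
  sorted[7] = 9zy788$79x8yz
  sorted[8] = x8yz9zy788$79
  sorted[9] = y788$79x8yz9z
  sorted[10] = yz9zy788$79x8
  sorted[11] = z9zy788$79x8y
  sorted[12] = zy788$79x8yz9
sorted[1] = 788$79x8yz9zy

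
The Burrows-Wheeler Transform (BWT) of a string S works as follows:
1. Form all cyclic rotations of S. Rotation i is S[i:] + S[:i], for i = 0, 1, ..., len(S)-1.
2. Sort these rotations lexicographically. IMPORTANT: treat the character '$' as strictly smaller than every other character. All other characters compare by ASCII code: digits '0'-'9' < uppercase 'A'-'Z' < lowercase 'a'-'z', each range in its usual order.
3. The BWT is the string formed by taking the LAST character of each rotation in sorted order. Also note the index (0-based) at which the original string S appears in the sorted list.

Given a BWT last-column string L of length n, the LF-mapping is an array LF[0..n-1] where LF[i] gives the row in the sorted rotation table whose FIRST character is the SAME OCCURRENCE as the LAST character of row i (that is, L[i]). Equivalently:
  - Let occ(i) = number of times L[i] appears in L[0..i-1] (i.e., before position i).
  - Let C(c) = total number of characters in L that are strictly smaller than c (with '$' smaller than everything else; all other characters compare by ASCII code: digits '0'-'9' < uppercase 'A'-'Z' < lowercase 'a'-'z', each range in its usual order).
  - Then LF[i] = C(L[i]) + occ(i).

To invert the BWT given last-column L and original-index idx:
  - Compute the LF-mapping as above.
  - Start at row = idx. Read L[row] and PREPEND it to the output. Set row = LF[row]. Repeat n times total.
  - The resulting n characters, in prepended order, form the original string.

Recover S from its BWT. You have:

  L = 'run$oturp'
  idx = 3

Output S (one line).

Answer: putrunor$

Derivation:
LF mapping: 4 7 1 0 2 6 8 5 3
Walk LF starting at row 3, prepending L[row]:
  step 1: row=3, L[3]='$', prepend. Next row=LF[3]=0
  step 2: row=0, L[0]='r', prepend. Next row=LF[0]=4
  step 3: row=4, L[4]='o', prepend. Next row=LF[4]=2
  step 4: row=2, L[2]='n', prepend. Next row=LF[2]=1
  step 5: row=1, L[1]='u', prepend. Next row=LF[1]=7
  step 6: row=7, L[7]='r', prepend. Next row=LF[7]=5
  step 7: row=5, L[5]='t', prepend. Next row=LF[5]=6
  step 8: row=6, L[6]='u', prepend. Next row=LF[6]=8
  step 9: row=8, L[8]='p', prepend. Next row=LF[8]=3
Reversed output: putrunor$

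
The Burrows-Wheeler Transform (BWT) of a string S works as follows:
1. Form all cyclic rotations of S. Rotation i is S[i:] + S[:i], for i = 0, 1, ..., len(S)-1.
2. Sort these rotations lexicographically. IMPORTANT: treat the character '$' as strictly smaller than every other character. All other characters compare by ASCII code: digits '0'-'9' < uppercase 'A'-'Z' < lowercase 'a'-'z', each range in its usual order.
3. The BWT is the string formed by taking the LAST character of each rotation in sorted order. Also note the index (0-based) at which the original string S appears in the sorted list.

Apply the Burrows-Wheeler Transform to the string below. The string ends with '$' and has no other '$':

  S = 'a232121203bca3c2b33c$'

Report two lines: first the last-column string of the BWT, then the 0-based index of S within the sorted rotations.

All 21 rotations (rotation i = S[i:]+S[:i]):
  rot[0] = a232121203bca3c2b33c$
  rot[1] = 232121203bca3c2b33c$a
  rot[2] = 32121203bca3c2b33c$a2
  rot[3] = 2121203bca3c2b33c$a23
  rot[4] = 121203bca3c2b33c$a232
  rot[5] = 21203bca3c2b33c$a2321
  rot[6] = 1203bca3c2b33c$a23212
  rot[7] = 203bca3c2b33c$a232121
  rot[8] = 03bca3c2b33c$a2321212
  rot[9] = 3bca3c2b33c$a23212120
  rot[10] = bca3c2b33c$a232121203
  rot[11] = ca3c2b33c$a232121203b
  rot[12] = a3c2b33c$a232121203bc
  rot[13] = 3c2b33c$a232121203bca
  rot[14] = c2b33c$a232121203bca3
  rot[15] = 2b33c$a232121203bca3c
  rot[16] = b33c$a232121203bca3c2
  rot[17] = 33c$a232121203bca3c2b
  rot[18] = 3c$a232121203bca3c2b3
  rot[19] = c$a232121203bca3c2b33
  rot[20] = $a232121203bca3c2b33c
Sorted (with $ < everything):
  sorted[0] = $a232121203bca3c2b33c  (last char: 'c')
  sorted[1] = 03bca3c2b33c$a2321212  (last char: '2')
  sorted[2] = 1203bca3c2b33c$a23212  (last char: '2')
  sorted[3] = 121203bca3c2b33c$a232  (last char: '2')
  sorted[4] = 203bca3c2b33c$a232121  (last char: '1')
  sorted[5] = 21203bca3c2b33c$a2321  (last char: '1')
  sorted[6] = 2121203bca3c2b33c$a23  (last char: '3')
  sorted[7] = 232121203bca3c2b33c$a  (last char: 'a')
  sorted[8] = 2b33c$a232121203bca3c  (last char: 'c')
  sorted[9] = 32121203bca3c2b33c$a2  (last char: '2')
  sorted[10] = 33c$a232121203bca3c2b  (last char: 'b')
  sorted[11] = 3bca3c2b33c$a23212120  (last char: '0')
  sorted[12] = 3c$a232121203bca3c2b3  (last char: '3')
  sorted[13] = 3c2b33c$a232121203bca  (last char: 'a')
  sorted[14] = a232121203bca3c2b33c$  (last char: '$')
  sorted[15] = a3c2b33c$a232121203bc  (last char: 'c')
  sorted[16] = b33c$a232121203bca3c2  (last char: '2')
  sorted[17] = bca3c2b33c$a232121203  (last char: '3')
  sorted[18] = c$a232121203bca3c2b33  (last char: '3')
  sorted[19] = c2b33c$a232121203bca3  (last char: '3')
  sorted[20] = ca3c2b33c$a232121203b  (last char: 'b')
Last column: c222113ac2b03a$c2333b
Original string S is at sorted index 14

Answer: c222113ac2b03a$c2333b
14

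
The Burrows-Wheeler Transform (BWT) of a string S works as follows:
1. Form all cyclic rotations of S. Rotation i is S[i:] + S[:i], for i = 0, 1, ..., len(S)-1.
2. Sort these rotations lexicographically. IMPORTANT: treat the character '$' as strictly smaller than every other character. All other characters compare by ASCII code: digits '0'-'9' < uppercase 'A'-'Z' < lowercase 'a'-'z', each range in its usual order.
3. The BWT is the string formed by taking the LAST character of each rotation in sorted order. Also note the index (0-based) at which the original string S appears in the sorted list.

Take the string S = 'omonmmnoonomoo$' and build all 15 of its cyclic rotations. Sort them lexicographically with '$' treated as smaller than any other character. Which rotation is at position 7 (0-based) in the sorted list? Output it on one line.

All 15 rotations (rotation i = S[i:]+S[:i]):
  rot[0] = omonmmnoonomoo$
  rot[1] = monmmnoonomoo$o
  rot[2] = onmmnoonomoo$om
  rot[3] = nmmnoonomoo$omo
  rot[4] = mmnoonomoo$omon
  rot[5] = mnoonomoo$omonm
  rot[6] = noonomoo$omonmm
  rot[7] = oonomoo$omonmmn
  rot[8] = onomoo$omonmmno
  rot[9] = nomoo$omonmmnoo
  rot[10] = omoo$omonmmnoon
  rot[11] = moo$omonmmnoono
  rot[12] = oo$omonmmnoonom
  rot[13] = o$omonmmnoonomo
  rot[14] = $omonmmnoonomoo
Sorted (with $ < everything):
  sorted[0] = $omonmmnoonomoo
  sorted[1] = mmnoonomoo$omon
  sorted[2] = mnoonomoo$omonm
  sorted[3] = monmmnoonomoo$o
  sorted[4] = moo$omonmmnoono
  sorted[5] = nmmnoonomoo$omo
  sorted[6] = nomoo$omonmmnoo
  sorted[7] = noonomoo$omonmm
  sorted[8] = o$omonmmnoonomo
  sorted[9] = omonmmnoonomoo$
  sorted[10] = omoo$omonmmnoon
  sorted[11] = onmmnoonomoo$om
  sorted[12] = onomoo$omonmmno
  sorted[13] = oo$omonmmnoonom
  sorted[14] = oonomoo$omonmmn
sorted[7] = noonomoo$omonmm

Answer: noonomoo$omonmm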